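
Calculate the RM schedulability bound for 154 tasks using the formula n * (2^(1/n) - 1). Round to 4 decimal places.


Compute 2^(1/154) = 1.0045111002
Subtract 1: 1.0045111002 - 1 = 0.0045111002
Multiply by n: 154 * 0.0045111002 = 0.6947094308
Round to 4 dp: 0.6947

0.6947


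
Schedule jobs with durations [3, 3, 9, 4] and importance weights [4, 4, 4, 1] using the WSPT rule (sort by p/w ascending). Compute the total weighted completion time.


Compute p/w ratios and sort ascending (WSPT): [(3, 4), (3, 4), (9, 4), (4, 1)]
Compute weighted completion times:
  Job (p=3,w=4): C=3, w*C=4*3=12
  Job (p=3,w=4): C=6, w*C=4*6=24
  Job (p=9,w=4): C=15, w*C=4*15=60
  Job (p=4,w=1): C=19, w*C=1*19=19
Total weighted completion time = 115

115


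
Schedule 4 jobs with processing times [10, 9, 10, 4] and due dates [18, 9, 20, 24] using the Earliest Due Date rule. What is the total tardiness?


Sort by due date (EDD order): [(9, 9), (10, 18), (10, 20), (4, 24)]
Compute completion times and tardiness:
  Job 1: p=9, d=9, C=9, tardiness=max(0,9-9)=0
  Job 2: p=10, d=18, C=19, tardiness=max(0,19-18)=1
  Job 3: p=10, d=20, C=29, tardiness=max(0,29-20)=9
  Job 4: p=4, d=24, C=33, tardiness=max(0,33-24)=9
Total tardiness = 19

19


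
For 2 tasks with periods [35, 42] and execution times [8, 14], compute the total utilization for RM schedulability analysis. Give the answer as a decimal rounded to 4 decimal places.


Compute individual utilizations (exact fractions):
  Task 1: C/T = 8/35 (approx. 0.2286)
  Task 2: C/T = 14/42 = 1/3 (approx. 0.3333)
Total utilization U = 8/35 + 1/3 = 59/105
Rounded to 4 decimal places: U = 0.5619
RM (Liu & Layland) bound for 2 tasks = 0.828427; compare with U = 59/105 (approx. 0.561905)
U <= bound, so schedulable by RM sufficient condition.

0.5619


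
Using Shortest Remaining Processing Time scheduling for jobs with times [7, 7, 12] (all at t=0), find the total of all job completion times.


Since all jobs arrive at t=0, SRPT equals SPT ordering.
SPT order: [7, 7, 12]
Completion times:
  Job 1: p=7, C=7
  Job 2: p=7, C=14
  Job 3: p=12, C=26
Total completion time = 7 + 14 + 26 = 47

47


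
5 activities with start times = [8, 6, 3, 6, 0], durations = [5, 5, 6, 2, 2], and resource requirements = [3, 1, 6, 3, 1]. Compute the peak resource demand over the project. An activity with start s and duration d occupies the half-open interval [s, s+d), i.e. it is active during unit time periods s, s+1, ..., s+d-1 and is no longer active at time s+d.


Each activity i is active on [start_i, start_i + duration_i).
Compute total resource usage per time slot:
  t=0: active resources = [1], total = 1
  t=1: active resources = [1], total = 1
  t=2: active resources = [], total = 0
  t=3: active resources = [6], total = 6
  t=4: active resources = [6], total = 6
  t=5: active resources = [6], total = 6
  t=6: active resources = [1, 6, 3], total = 10
  t=7: active resources = [1, 6, 3], total = 10
  t=8: active resources = [3, 1, 6], total = 10
  t=9: active resources = [3, 1], total = 4
  t=10: active resources = [3, 1], total = 4
  t=11: active resources = [3], total = 3
  t=12: active resources = [3], total = 3
Peak resource demand = 10

10


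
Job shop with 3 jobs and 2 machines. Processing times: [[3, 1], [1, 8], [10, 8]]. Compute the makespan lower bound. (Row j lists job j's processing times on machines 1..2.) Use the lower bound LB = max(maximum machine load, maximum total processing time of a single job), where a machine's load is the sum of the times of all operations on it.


Machine loads:
  Machine 1: 3 + 1 + 10 = 14
  Machine 2: 1 + 8 + 8 = 17
Max machine load = 17
Job totals:
  Job 1: 4
  Job 2: 9
  Job 3: 18
Max job total = 18
Lower bound = max(17, 18) = 18

18


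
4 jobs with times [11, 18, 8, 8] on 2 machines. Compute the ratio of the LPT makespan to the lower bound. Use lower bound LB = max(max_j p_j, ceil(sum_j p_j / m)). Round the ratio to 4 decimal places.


LPT order: [18, 11, 8, 8]
Machine loads after assignment: [26, 19]
LPT makespan = 26
Lower bound = max(max_job, ceil(total/2)) = max(18, 23) = 23
Ratio = 26 / 23 = 1.1304

1.1304


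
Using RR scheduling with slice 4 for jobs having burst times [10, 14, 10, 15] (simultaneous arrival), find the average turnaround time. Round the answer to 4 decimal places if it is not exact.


Time quantum = 4
Execution trace:
  J1 runs 4 units, time = 4
  J2 runs 4 units, time = 8
  J3 runs 4 units, time = 12
  J4 runs 4 units, time = 16
  J1 runs 4 units, time = 20
  J2 runs 4 units, time = 24
  J3 runs 4 units, time = 28
  J4 runs 4 units, time = 32
  J1 runs 2 units, time = 34
  J2 runs 4 units, time = 38
  J3 runs 2 units, time = 40
  J4 runs 4 units, time = 44
  J2 runs 2 units, time = 46
  J4 runs 3 units, time = 49
Finish times: [34, 46, 40, 49]
Average turnaround = 169/4 = 42.25

42.25


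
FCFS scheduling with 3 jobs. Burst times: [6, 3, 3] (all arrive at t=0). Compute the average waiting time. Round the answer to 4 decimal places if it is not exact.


FCFS order (as given): [6, 3, 3]
Waiting times:
  Job 1: wait = 0
  Job 2: wait = 6
  Job 3: wait = 9
Sum of waiting times = 15
Average waiting time = 15/3 = 5.0

5.0


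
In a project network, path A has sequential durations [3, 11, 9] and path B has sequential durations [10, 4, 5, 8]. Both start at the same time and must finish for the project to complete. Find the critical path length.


Path A total = 3 + 11 + 9 = 23
Path B total = 10 + 4 + 5 + 8 = 27
Critical path = longest path = max(23, 27) = 27

27


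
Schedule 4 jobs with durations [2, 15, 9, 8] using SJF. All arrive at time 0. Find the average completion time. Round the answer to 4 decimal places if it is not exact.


SJF order (ascending): [2, 8, 9, 15]
Completion times:
  Job 1: burst=2, C=2
  Job 2: burst=8, C=10
  Job 3: burst=9, C=19
  Job 4: burst=15, C=34
Average completion = 65/4 = 16.25

16.25


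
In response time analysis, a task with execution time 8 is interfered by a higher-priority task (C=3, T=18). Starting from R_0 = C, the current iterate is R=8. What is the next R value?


R_next = C + ceil(R_prev / T_hp) * C_hp
ceil(8 / 18) = ceil(0.4444) = 1
Interference = 1 * 3 = 3
R_next = 8 + 3 = 11

11


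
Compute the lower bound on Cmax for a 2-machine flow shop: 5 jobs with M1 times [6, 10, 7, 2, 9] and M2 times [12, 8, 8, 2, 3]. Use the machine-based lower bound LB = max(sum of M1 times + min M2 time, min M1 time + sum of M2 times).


LB1 = sum(M1 times) + min(M2 times) = 34 + 2 = 36
LB2 = min(M1 times) + sum(M2 times) = 2 + 33 = 35
Lower bound = max(LB1, LB2) = max(36, 35) = 36

36


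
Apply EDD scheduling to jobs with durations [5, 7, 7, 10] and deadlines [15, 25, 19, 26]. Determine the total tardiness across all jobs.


Sort by due date (EDD order): [(5, 15), (7, 19), (7, 25), (10, 26)]
Compute completion times and tardiness:
  Job 1: p=5, d=15, C=5, tardiness=max(0,5-15)=0
  Job 2: p=7, d=19, C=12, tardiness=max(0,12-19)=0
  Job 3: p=7, d=25, C=19, tardiness=max(0,19-25)=0
  Job 4: p=10, d=26, C=29, tardiness=max(0,29-26)=3
Total tardiness = 3

3


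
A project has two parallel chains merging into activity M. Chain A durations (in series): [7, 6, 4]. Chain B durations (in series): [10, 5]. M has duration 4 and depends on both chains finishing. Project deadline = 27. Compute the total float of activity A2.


Forward pass: ES(A2) = sum of predecessors on chain A = 7
EF = ES + duration = 7 + 6 = 13
Backward pass: LF(M) = deadline = 27; LS(M) = 27 - 4 = 23
LF(A2) = LS(M) - sum(successors on chain A) = 23 - 4 = 19
LS = LF - duration = 19 - 6 = 13
Total float = LS - ES = 13 - 7 = 6

6


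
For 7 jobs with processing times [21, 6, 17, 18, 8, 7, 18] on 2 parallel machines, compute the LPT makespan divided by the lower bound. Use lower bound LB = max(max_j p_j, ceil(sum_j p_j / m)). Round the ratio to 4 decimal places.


LPT order: [21, 18, 18, 17, 8, 7, 6]
Machine loads after assignment: [45, 50]
LPT makespan = 50
Lower bound = max(max_job, ceil(total/2)) = max(21, 48) = 48
Ratio = 50 / 48 = 1.0417

1.0417


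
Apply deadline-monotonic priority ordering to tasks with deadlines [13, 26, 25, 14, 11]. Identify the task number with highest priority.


Sort tasks by relative deadline (ascending):
  Task 5: deadline = 11
  Task 1: deadline = 13
  Task 4: deadline = 14
  Task 3: deadline = 25
  Task 2: deadline = 26
Priority order (highest first): [5, 1, 4, 3, 2]
Highest priority task = 5

5


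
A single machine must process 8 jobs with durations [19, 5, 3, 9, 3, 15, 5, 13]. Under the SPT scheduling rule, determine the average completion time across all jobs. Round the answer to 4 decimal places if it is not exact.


Sort jobs by processing time (SPT order): [3, 3, 5, 5, 9, 13, 15, 19]
Compute completion times sequentially:
  Job 1: processing = 3, completes at 3
  Job 2: processing = 3, completes at 6
  Job 3: processing = 5, completes at 11
  Job 4: processing = 5, completes at 16
  Job 5: processing = 9, completes at 25
  Job 6: processing = 13, completes at 38
  Job 7: processing = 15, completes at 53
  Job 8: processing = 19, completes at 72
Sum of completion times = 224
Average completion time = 224/8 = 28.0

28.0


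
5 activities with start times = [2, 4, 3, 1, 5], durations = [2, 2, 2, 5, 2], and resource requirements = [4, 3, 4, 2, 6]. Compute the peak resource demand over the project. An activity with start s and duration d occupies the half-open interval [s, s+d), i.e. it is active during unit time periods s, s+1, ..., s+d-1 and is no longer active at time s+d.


Each activity i is active on [start_i, start_i + duration_i).
Compute total resource usage per time slot:
  t=0: active resources = [], total = 0
  t=1: active resources = [2], total = 2
  t=2: active resources = [4, 2], total = 6
  t=3: active resources = [4, 4, 2], total = 10
  t=4: active resources = [3, 4, 2], total = 9
  t=5: active resources = [3, 2, 6], total = 11
  t=6: active resources = [6], total = 6
Peak resource demand = 11

11


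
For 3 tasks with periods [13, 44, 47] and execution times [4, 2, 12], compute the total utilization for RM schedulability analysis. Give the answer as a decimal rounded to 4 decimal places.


Compute individual utilizations (exact fractions):
  Task 1: C/T = 4/13 (approx. 0.3077)
  Task 2: C/T = 2/44 = 1/22 (approx. 0.0455)
  Task 3: C/T = 12/47 (approx. 0.2553)
Total utilization U = 4/13 + 1/22 + 12/47 = 8179/13442
Rounded to 4 decimal places: U = 0.6085
RM (Liu & Layland) bound for 3 tasks = 0.779763; compare with U = 8179/13442 (approx. 0.608466)
U <= bound, so schedulable by RM sufficient condition.

0.6085


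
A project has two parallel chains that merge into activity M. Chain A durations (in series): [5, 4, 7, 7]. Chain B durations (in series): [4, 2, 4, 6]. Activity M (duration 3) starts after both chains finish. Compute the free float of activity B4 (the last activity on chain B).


ES(B4) = sum of predecessors on chain B = 10
EF(B4) = ES + duration = 10 + 6 = 16
Successor of B4 is M. ES(M) = max(sum(A), sum(B)) = max(23, 16) = 23
Free float = ES(successor) - EF(current) = 23 - 16 = 7

7


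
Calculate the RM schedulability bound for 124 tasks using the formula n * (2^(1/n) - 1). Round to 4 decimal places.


Compute 2^(1/124) = 1.0056055492
Subtract 1: 1.0056055492 - 1 = 0.0056055492
Multiply by n: 124 * 0.0056055492 = 0.6950881008
Round to 4 dp: 0.6951

0.6951


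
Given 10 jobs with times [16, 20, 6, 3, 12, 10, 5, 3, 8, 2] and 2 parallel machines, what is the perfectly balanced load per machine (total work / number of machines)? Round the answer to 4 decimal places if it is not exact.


Total processing time = 16 + 20 + 6 + 3 + 12 + 10 + 5 + 3 + 8 + 2 = 85
Number of machines = 2
Ideal balanced load = 85 / 2 = 42.5

42.5


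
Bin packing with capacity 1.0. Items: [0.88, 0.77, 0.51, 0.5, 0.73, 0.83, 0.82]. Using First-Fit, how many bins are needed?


Place items sequentially using First-Fit:
  Item 0.88 -> new Bin 1
  Item 0.77 -> new Bin 2
  Item 0.51 -> new Bin 3
  Item 0.5 -> new Bin 4
  Item 0.73 -> new Bin 5
  Item 0.83 -> new Bin 6
  Item 0.82 -> new Bin 7
Total bins used = 7

7


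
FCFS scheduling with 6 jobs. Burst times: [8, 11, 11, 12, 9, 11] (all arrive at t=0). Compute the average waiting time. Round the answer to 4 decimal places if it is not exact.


FCFS order (as given): [8, 11, 11, 12, 9, 11]
Waiting times:
  Job 1: wait = 0
  Job 2: wait = 8
  Job 3: wait = 19
  Job 4: wait = 30
  Job 5: wait = 42
  Job 6: wait = 51
Sum of waiting times = 150
Average waiting time = 150/6 = 25.0

25.0


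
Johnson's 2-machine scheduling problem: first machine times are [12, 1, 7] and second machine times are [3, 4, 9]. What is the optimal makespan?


Apply Johnson's rule:
  Group 1 (a <= b): [(2, 1, 4), (3, 7, 9)]
  Group 2 (a > b): [(1, 12, 3)]
Optimal job order: [2, 3, 1]
Schedule:
  Job 2: M1 done at 1, M2 done at 5
  Job 3: M1 done at 8, M2 done at 17
  Job 1: M1 done at 20, M2 done at 23
Makespan = 23

23


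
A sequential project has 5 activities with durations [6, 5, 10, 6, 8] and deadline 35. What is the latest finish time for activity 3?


LF(activity 3) = deadline - sum of successor durations
Successors: activities 4 through 5 with durations [6, 8]
Sum of successor durations = 14
LF = 35 - 14 = 21

21


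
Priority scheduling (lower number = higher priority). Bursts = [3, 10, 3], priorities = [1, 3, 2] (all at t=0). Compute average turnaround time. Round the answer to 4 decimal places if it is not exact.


Sort by priority (ascending = highest first):
Order: [(1, 3), (2, 3), (3, 10)]
Completion times:
  Priority 1, burst=3, C=3
  Priority 2, burst=3, C=6
  Priority 3, burst=10, C=16
Average turnaround = 25/3 = 8.3333

8.3333


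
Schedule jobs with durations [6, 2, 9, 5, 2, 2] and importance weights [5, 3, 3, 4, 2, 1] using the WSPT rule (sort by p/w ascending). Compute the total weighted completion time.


Compute p/w ratios and sort ascending (WSPT): [(2, 3), (2, 2), (6, 5), (5, 4), (2, 1), (9, 3)]
Compute weighted completion times:
  Job (p=2,w=3): C=2, w*C=3*2=6
  Job (p=2,w=2): C=4, w*C=2*4=8
  Job (p=6,w=5): C=10, w*C=5*10=50
  Job (p=5,w=4): C=15, w*C=4*15=60
  Job (p=2,w=1): C=17, w*C=1*17=17
  Job (p=9,w=3): C=26, w*C=3*26=78
Total weighted completion time = 219

219


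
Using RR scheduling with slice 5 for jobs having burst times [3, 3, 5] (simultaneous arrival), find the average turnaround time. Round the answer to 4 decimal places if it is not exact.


Time quantum = 5
Execution trace:
  J1 runs 3 units, time = 3
  J2 runs 3 units, time = 6
  J3 runs 5 units, time = 11
Finish times: [3, 6, 11]
Average turnaround = 20/3 = 6.6667

6.6667


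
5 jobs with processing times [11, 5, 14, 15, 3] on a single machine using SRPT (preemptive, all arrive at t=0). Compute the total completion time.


Since all jobs arrive at t=0, SRPT equals SPT ordering.
SPT order: [3, 5, 11, 14, 15]
Completion times:
  Job 1: p=3, C=3
  Job 2: p=5, C=8
  Job 3: p=11, C=19
  Job 4: p=14, C=33
  Job 5: p=15, C=48
Total completion time = 3 + 8 + 19 + 33 + 48 = 111

111


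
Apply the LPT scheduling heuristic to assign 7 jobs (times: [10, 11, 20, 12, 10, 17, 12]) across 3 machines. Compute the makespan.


Sort jobs in decreasing order (LPT): [20, 17, 12, 12, 11, 10, 10]
Assign each job to the least loaded machine:
  Machine 1: jobs [20, 10], load = 30
  Machine 2: jobs [17, 11], load = 28
  Machine 3: jobs [12, 12, 10], load = 34
Makespan = max load = 34

34


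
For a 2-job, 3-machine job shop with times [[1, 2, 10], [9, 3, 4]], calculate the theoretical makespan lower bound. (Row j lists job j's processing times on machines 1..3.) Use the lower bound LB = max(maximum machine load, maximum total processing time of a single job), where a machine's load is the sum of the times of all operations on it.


Machine loads:
  Machine 1: 1 + 9 = 10
  Machine 2: 2 + 3 = 5
  Machine 3: 10 + 4 = 14
Max machine load = 14
Job totals:
  Job 1: 13
  Job 2: 16
Max job total = 16
Lower bound = max(14, 16) = 16

16


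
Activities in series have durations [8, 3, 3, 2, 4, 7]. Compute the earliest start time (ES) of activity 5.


Activity 5 starts after activities 1 through 4 complete.
Predecessor durations: [8, 3, 3, 2]
ES = 8 + 3 + 3 + 2 = 16

16


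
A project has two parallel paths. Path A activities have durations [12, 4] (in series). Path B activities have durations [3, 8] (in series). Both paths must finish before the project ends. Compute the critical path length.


Path A total = 12 + 4 = 16
Path B total = 3 + 8 = 11
Critical path = longest path = max(16, 11) = 16

16


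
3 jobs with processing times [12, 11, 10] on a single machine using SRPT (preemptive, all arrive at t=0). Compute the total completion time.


Since all jobs arrive at t=0, SRPT equals SPT ordering.
SPT order: [10, 11, 12]
Completion times:
  Job 1: p=10, C=10
  Job 2: p=11, C=21
  Job 3: p=12, C=33
Total completion time = 10 + 21 + 33 = 64

64


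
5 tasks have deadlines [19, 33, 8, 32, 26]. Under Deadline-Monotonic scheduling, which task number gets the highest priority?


Sort tasks by relative deadline (ascending):
  Task 3: deadline = 8
  Task 1: deadline = 19
  Task 5: deadline = 26
  Task 4: deadline = 32
  Task 2: deadline = 33
Priority order (highest first): [3, 1, 5, 4, 2]
Highest priority task = 3

3


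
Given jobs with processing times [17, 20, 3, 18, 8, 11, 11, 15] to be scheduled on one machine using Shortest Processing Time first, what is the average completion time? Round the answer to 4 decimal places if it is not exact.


Sort jobs by processing time (SPT order): [3, 8, 11, 11, 15, 17, 18, 20]
Compute completion times sequentially:
  Job 1: processing = 3, completes at 3
  Job 2: processing = 8, completes at 11
  Job 3: processing = 11, completes at 22
  Job 4: processing = 11, completes at 33
  Job 5: processing = 15, completes at 48
  Job 6: processing = 17, completes at 65
  Job 7: processing = 18, completes at 83
  Job 8: processing = 20, completes at 103
Sum of completion times = 368
Average completion time = 368/8 = 46.0

46.0


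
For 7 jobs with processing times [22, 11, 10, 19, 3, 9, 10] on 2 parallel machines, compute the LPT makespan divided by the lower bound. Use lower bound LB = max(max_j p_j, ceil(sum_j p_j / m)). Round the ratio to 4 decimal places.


LPT order: [22, 19, 11, 10, 10, 9, 3]
Machine loads after assignment: [41, 43]
LPT makespan = 43
Lower bound = max(max_job, ceil(total/2)) = max(22, 42) = 42
Ratio = 43 / 42 = 1.0238

1.0238


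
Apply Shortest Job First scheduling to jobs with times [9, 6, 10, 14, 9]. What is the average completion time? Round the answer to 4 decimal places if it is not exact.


SJF order (ascending): [6, 9, 9, 10, 14]
Completion times:
  Job 1: burst=6, C=6
  Job 2: burst=9, C=15
  Job 3: burst=9, C=24
  Job 4: burst=10, C=34
  Job 5: burst=14, C=48
Average completion = 127/5 = 25.4

25.4


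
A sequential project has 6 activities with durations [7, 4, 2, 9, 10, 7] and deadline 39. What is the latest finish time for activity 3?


LF(activity 3) = deadline - sum of successor durations
Successors: activities 4 through 6 with durations [9, 10, 7]
Sum of successor durations = 26
LF = 39 - 26 = 13

13


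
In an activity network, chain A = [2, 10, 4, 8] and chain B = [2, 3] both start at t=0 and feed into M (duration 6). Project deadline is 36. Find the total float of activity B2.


Forward pass: ES(B2) = sum of predecessors on chain B = 2
EF = ES + duration = 2 + 3 = 5
Backward pass: LF(M) = deadline = 36; LS(M) = 36 - 6 = 30
LF(B2) = LS(M) - sum(successors on chain B) = 30 - 0 = 30
LS = LF - duration = 30 - 3 = 27
Total float = LS - ES = 27 - 2 = 25

25


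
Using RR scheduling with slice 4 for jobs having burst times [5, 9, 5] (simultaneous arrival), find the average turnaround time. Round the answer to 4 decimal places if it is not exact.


Time quantum = 4
Execution trace:
  J1 runs 4 units, time = 4
  J2 runs 4 units, time = 8
  J3 runs 4 units, time = 12
  J1 runs 1 units, time = 13
  J2 runs 4 units, time = 17
  J3 runs 1 units, time = 18
  J2 runs 1 units, time = 19
Finish times: [13, 19, 18]
Average turnaround = 50/3 = 16.6667

16.6667


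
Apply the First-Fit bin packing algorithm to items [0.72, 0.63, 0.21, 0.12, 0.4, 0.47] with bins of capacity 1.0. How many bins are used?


Place items sequentially using First-Fit:
  Item 0.72 -> new Bin 1
  Item 0.63 -> new Bin 2
  Item 0.21 -> Bin 1 (now 0.93)
  Item 0.12 -> Bin 2 (now 0.75)
  Item 0.4 -> new Bin 3
  Item 0.47 -> Bin 3 (now 0.87)
Total bins used = 3

3


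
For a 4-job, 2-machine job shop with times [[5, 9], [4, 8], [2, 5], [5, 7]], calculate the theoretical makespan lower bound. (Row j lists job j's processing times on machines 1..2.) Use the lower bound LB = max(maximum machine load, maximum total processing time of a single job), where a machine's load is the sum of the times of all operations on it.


Machine loads:
  Machine 1: 5 + 4 + 2 + 5 = 16
  Machine 2: 9 + 8 + 5 + 7 = 29
Max machine load = 29
Job totals:
  Job 1: 14
  Job 2: 12
  Job 3: 7
  Job 4: 12
Max job total = 14
Lower bound = max(29, 14) = 29

29


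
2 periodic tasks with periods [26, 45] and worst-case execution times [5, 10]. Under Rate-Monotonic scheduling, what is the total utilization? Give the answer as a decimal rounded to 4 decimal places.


Compute individual utilizations (exact fractions):
  Task 1: C/T = 5/26 (approx. 0.1923)
  Task 2: C/T = 10/45 = 2/9 (approx. 0.2222)
Total utilization U = 5/26 + 2/9 = 97/234
Rounded to 4 decimal places: U = 0.4145
RM (Liu & Layland) bound for 2 tasks = 0.828427; compare with U = 97/234 (approx. 0.414530)
U <= bound, so schedulable by RM sufficient condition.

0.4145


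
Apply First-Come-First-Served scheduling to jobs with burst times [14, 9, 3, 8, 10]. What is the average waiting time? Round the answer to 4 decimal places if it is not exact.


FCFS order (as given): [14, 9, 3, 8, 10]
Waiting times:
  Job 1: wait = 0
  Job 2: wait = 14
  Job 3: wait = 23
  Job 4: wait = 26
  Job 5: wait = 34
Sum of waiting times = 97
Average waiting time = 97/5 = 19.4

19.4


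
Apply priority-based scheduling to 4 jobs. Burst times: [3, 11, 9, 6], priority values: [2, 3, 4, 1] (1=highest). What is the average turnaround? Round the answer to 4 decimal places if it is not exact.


Sort by priority (ascending = highest first):
Order: [(1, 6), (2, 3), (3, 11), (4, 9)]
Completion times:
  Priority 1, burst=6, C=6
  Priority 2, burst=3, C=9
  Priority 3, burst=11, C=20
  Priority 4, burst=9, C=29
Average turnaround = 64/4 = 16.0

16.0


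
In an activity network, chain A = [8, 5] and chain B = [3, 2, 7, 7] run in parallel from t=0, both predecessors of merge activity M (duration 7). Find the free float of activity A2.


ES(A2) = sum of predecessors on chain A = 8
EF(A2) = ES + duration = 8 + 5 = 13
Successor of A2 is M. ES(M) = max(sum(A), sum(B)) = max(13, 19) = 19
Free float = ES(successor) - EF(current) = 19 - 13 = 6

6


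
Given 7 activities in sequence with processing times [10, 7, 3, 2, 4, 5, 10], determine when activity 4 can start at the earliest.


Activity 4 starts after activities 1 through 3 complete.
Predecessor durations: [10, 7, 3]
ES = 10 + 7 + 3 = 20

20


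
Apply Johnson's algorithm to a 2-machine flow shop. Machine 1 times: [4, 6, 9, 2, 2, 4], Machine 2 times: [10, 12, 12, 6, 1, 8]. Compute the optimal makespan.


Apply Johnson's rule:
  Group 1 (a <= b): [(4, 2, 6), (1, 4, 10), (6, 4, 8), (2, 6, 12), (3, 9, 12)]
  Group 2 (a > b): [(5, 2, 1)]
Optimal job order: [4, 1, 6, 2, 3, 5]
Schedule:
  Job 4: M1 done at 2, M2 done at 8
  Job 1: M1 done at 6, M2 done at 18
  Job 6: M1 done at 10, M2 done at 26
  Job 2: M1 done at 16, M2 done at 38
  Job 3: M1 done at 25, M2 done at 50
  Job 5: M1 done at 27, M2 done at 51
Makespan = 51

51


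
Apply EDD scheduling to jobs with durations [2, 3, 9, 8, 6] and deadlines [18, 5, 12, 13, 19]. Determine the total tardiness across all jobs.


Sort by due date (EDD order): [(3, 5), (9, 12), (8, 13), (2, 18), (6, 19)]
Compute completion times and tardiness:
  Job 1: p=3, d=5, C=3, tardiness=max(0,3-5)=0
  Job 2: p=9, d=12, C=12, tardiness=max(0,12-12)=0
  Job 3: p=8, d=13, C=20, tardiness=max(0,20-13)=7
  Job 4: p=2, d=18, C=22, tardiness=max(0,22-18)=4
  Job 5: p=6, d=19, C=28, tardiness=max(0,28-19)=9
Total tardiness = 20

20


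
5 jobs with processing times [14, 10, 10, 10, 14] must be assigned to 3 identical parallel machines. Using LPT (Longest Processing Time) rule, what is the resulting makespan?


Sort jobs in decreasing order (LPT): [14, 14, 10, 10, 10]
Assign each job to the least loaded machine:
  Machine 1: jobs [14, 10], load = 24
  Machine 2: jobs [14], load = 14
  Machine 3: jobs [10, 10], load = 20
Makespan = max load = 24

24


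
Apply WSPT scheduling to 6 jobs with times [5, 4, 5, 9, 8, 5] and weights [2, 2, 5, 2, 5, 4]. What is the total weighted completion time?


Compute p/w ratios and sort ascending (WSPT): [(5, 5), (5, 4), (8, 5), (4, 2), (5, 2), (9, 2)]
Compute weighted completion times:
  Job (p=5,w=5): C=5, w*C=5*5=25
  Job (p=5,w=4): C=10, w*C=4*10=40
  Job (p=8,w=5): C=18, w*C=5*18=90
  Job (p=4,w=2): C=22, w*C=2*22=44
  Job (p=5,w=2): C=27, w*C=2*27=54
  Job (p=9,w=2): C=36, w*C=2*36=72
Total weighted completion time = 325

325


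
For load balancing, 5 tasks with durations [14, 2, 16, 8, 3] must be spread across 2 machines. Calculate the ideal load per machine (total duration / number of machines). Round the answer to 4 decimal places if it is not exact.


Total processing time = 14 + 2 + 16 + 8 + 3 = 43
Number of machines = 2
Ideal balanced load = 43 / 2 = 21.5

21.5


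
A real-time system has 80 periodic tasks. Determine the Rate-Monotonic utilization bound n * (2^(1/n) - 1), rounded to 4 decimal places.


Compute 2^(1/80) = 1.0087019838
Subtract 1: 1.0087019838 - 1 = 0.0087019838
Multiply by n: 80 * 0.0087019838 = 0.6961587040
Round to 4 dp: 0.6962

0.6962


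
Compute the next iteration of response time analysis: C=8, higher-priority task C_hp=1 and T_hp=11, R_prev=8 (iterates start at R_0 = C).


R_next = C + ceil(R_prev / T_hp) * C_hp
ceil(8 / 11) = ceil(0.7273) = 1
Interference = 1 * 1 = 1
R_next = 8 + 1 = 9

9


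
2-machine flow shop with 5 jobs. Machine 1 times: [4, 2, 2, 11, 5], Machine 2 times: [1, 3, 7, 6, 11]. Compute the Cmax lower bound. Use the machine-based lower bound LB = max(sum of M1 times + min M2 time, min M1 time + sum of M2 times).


LB1 = sum(M1 times) + min(M2 times) = 24 + 1 = 25
LB2 = min(M1 times) + sum(M2 times) = 2 + 28 = 30
Lower bound = max(LB1, LB2) = max(25, 30) = 30

30


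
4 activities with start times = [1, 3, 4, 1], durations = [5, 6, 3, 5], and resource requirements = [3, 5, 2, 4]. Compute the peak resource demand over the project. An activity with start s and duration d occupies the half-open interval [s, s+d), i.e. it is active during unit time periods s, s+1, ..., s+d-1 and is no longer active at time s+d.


Each activity i is active on [start_i, start_i + duration_i).
Compute total resource usage per time slot:
  t=0: active resources = [], total = 0
  t=1: active resources = [3, 4], total = 7
  t=2: active resources = [3, 4], total = 7
  t=3: active resources = [3, 5, 4], total = 12
  t=4: active resources = [3, 5, 2, 4], total = 14
  t=5: active resources = [3, 5, 2, 4], total = 14
  t=6: active resources = [5, 2], total = 7
  t=7: active resources = [5], total = 5
  t=8: active resources = [5], total = 5
Peak resource demand = 14

14


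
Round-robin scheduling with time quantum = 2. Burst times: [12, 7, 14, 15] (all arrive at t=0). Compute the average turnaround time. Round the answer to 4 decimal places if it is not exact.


Time quantum = 2
Execution trace:
  J1 runs 2 units, time = 2
  J2 runs 2 units, time = 4
  J3 runs 2 units, time = 6
  J4 runs 2 units, time = 8
  J1 runs 2 units, time = 10
  J2 runs 2 units, time = 12
  J3 runs 2 units, time = 14
  J4 runs 2 units, time = 16
  J1 runs 2 units, time = 18
  J2 runs 2 units, time = 20
  J3 runs 2 units, time = 22
  J4 runs 2 units, time = 24
  J1 runs 2 units, time = 26
  J2 runs 1 units, time = 27
  J3 runs 2 units, time = 29
  J4 runs 2 units, time = 31
  J1 runs 2 units, time = 33
  J3 runs 2 units, time = 35
  J4 runs 2 units, time = 37
  J1 runs 2 units, time = 39
  J3 runs 2 units, time = 41
  J4 runs 2 units, time = 43
  J3 runs 2 units, time = 45
  J4 runs 2 units, time = 47
  J4 runs 1 units, time = 48
Finish times: [39, 27, 45, 48]
Average turnaround = 159/4 = 39.75

39.75


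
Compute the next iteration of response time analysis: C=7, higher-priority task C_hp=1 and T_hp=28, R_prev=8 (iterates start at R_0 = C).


R_next = C + ceil(R_prev / T_hp) * C_hp
ceil(8 / 28) = ceil(0.2857) = 1
Interference = 1 * 1 = 1
R_next = 7 + 1 = 8
R_next = R_prev, so the iteration has converged (response time = 8).

8


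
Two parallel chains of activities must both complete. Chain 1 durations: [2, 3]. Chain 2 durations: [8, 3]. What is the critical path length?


Path A total = 2 + 3 = 5
Path B total = 8 + 3 = 11
Critical path = longest path = max(5, 11) = 11

11


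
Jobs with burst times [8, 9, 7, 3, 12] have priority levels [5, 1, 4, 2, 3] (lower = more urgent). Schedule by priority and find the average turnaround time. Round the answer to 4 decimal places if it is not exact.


Sort by priority (ascending = highest first):
Order: [(1, 9), (2, 3), (3, 12), (4, 7), (5, 8)]
Completion times:
  Priority 1, burst=9, C=9
  Priority 2, burst=3, C=12
  Priority 3, burst=12, C=24
  Priority 4, burst=7, C=31
  Priority 5, burst=8, C=39
Average turnaround = 115/5 = 23.0

23.0


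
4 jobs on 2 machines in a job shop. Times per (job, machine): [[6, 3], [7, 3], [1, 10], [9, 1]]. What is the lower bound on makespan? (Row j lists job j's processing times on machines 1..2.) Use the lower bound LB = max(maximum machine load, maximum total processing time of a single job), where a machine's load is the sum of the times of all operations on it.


Machine loads:
  Machine 1: 6 + 7 + 1 + 9 = 23
  Machine 2: 3 + 3 + 10 + 1 = 17
Max machine load = 23
Job totals:
  Job 1: 9
  Job 2: 10
  Job 3: 11
  Job 4: 10
Max job total = 11
Lower bound = max(23, 11) = 23

23


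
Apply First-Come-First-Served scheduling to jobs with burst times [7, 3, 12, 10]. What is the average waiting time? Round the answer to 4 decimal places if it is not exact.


FCFS order (as given): [7, 3, 12, 10]
Waiting times:
  Job 1: wait = 0
  Job 2: wait = 7
  Job 3: wait = 10
  Job 4: wait = 22
Sum of waiting times = 39
Average waiting time = 39/4 = 9.75

9.75


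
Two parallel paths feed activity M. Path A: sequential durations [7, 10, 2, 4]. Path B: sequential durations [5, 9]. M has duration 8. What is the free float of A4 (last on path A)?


ES(A4) = sum of predecessors on chain A = 19
EF(A4) = ES + duration = 19 + 4 = 23
Successor of A4 is M. ES(M) = max(sum(A), sum(B)) = max(23, 14) = 23
Free float = ES(successor) - EF(current) = 23 - 23 = 0

0


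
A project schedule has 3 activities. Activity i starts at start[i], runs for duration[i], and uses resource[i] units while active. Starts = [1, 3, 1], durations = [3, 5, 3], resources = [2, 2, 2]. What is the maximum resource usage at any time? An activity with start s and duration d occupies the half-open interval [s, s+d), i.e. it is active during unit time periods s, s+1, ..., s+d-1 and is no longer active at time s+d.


Each activity i is active on [start_i, start_i + duration_i).
Compute total resource usage per time slot:
  t=0: active resources = [], total = 0
  t=1: active resources = [2, 2], total = 4
  t=2: active resources = [2, 2], total = 4
  t=3: active resources = [2, 2, 2], total = 6
  t=4: active resources = [2], total = 2
  t=5: active resources = [2], total = 2
  t=6: active resources = [2], total = 2
  t=7: active resources = [2], total = 2
Peak resource demand = 6

6


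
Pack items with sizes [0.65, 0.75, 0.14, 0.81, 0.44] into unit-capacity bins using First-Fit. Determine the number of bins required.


Place items sequentially using First-Fit:
  Item 0.65 -> new Bin 1
  Item 0.75 -> new Bin 2
  Item 0.14 -> Bin 1 (now 0.79)
  Item 0.81 -> new Bin 3
  Item 0.44 -> new Bin 4
Total bins used = 4

4


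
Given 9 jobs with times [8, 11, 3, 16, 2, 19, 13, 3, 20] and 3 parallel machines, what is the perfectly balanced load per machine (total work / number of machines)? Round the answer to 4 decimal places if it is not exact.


Total processing time = 8 + 11 + 3 + 16 + 2 + 19 + 13 + 3 + 20 = 95
Number of machines = 3
Ideal balanced load = 95 / 3 = 31.6667

31.6667


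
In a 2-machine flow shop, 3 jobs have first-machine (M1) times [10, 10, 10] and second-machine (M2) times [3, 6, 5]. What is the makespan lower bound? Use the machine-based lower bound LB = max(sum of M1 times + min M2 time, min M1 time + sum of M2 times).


LB1 = sum(M1 times) + min(M2 times) = 30 + 3 = 33
LB2 = min(M1 times) + sum(M2 times) = 10 + 14 = 24
Lower bound = max(LB1, LB2) = max(33, 24) = 33

33


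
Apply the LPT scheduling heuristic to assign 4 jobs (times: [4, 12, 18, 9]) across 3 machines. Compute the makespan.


Sort jobs in decreasing order (LPT): [18, 12, 9, 4]
Assign each job to the least loaded machine:
  Machine 1: jobs [18], load = 18
  Machine 2: jobs [12], load = 12
  Machine 3: jobs [9, 4], load = 13
Makespan = max load = 18

18


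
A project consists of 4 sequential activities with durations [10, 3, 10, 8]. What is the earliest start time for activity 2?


Activity 2 starts after activities 1 through 1 complete.
Predecessor durations: [10]
ES = 10 = 10

10


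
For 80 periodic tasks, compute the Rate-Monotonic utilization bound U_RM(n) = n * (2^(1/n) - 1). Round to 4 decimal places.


Compute 2^(1/80) = 1.0087019838
Subtract 1: 1.0087019838 - 1 = 0.0087019838
Multiply by n: 80 * 0.0087019838 = 0.6961587040
Round to 4 dp: 0.6962

0.6962


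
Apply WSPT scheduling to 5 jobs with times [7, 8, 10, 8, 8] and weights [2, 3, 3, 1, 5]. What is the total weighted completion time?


Compute p/w ratios and sort ascending (WSPT): [(8, 5), (8, 3), (10, 3), (7, 2), (8, 1)]
Compute weighted completion times:
  Job (p=8,w=5): C=8, w*C=5*8=40
  Job (p=8,w=3): C=16, w*C=3*16=48
  Job (p=10,w=3): C=26, w*C=3*26=78
  Job (p=7,w=2): C=33, w*C=2*33=66
  Job (p=8,w=1): C=41, w*C=1*41=41
Total weighted completion time = 273

273


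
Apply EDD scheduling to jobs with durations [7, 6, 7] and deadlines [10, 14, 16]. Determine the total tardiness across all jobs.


Sort by due date (EDD order): [(7, 10), (6, 14), (7, 16)]
Compute completion times and tardiness:
  Job 1: p=7, d=10, C=7, tardiness=max(0,7-10)=0
  Job 2: p=6, d=14, C=13, tardiness=max(0,13-14)=0
  Job 3: p=7, d=16, C=20, tardiness=max(0,20-16)=4
Total tardiness = 4

4


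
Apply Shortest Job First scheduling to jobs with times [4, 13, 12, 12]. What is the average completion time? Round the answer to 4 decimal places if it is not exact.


SJF order (ascending): [4, 12, 12, 13]
Completion times:
  Job 1: burst=4, C=4
  Job 2: burst=12, C=16
  Job 3: burst=12, C=28
  Job 4: burst=13, C=41
Average completion = 89/4 = 22.25

22.25


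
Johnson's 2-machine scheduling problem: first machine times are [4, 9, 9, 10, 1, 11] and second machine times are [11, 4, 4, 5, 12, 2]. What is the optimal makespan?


Apply Johnson's rule:
  Group 1 (a <= b): [(5, 1, 12), (1, 4, 11)]
  Group 2 (a > b): [(4, 10, 5), (2, 9, 4), (3, 9, 4), (6, 11, 2)]
Optimal job order: [5, 1, 4, 2, 3, 6]
Schedule:
  Job 5: M1 done at 1, M2 done at 13
  Job 1: M1 done at 5, M2 done at 24
  Job 4: M1 done at 15, M2 done at 29
  Job 2: M1 done at 24, M2 done at 33
  Job 3: M1 done at 33, M2 done at 37
  Job 6: M1 done at 44, M2 done at 46
Makespan = 46

46


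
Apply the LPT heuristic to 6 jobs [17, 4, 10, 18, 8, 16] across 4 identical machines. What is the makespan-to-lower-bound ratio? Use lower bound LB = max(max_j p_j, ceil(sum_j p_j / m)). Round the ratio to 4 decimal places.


LPT order: [18, 17, 16, 10, 8, 4]
Machine loads after assignment: [18, 17, 20, 18]
LPT makespan = 20
Lower bound = max(max_job, ceil(total/4)) = max(18, 19) = 19
Ratio = 20 / 19 = 1.0526

1.0526


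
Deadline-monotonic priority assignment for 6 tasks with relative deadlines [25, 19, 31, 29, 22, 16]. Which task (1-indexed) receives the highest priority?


Sort tasks by relative deadline (ascending):
  Task 6: deadline = 16
  Task 2: deadline = 19
  Task 5: deadline = 22
  Task 1: deadline = 25
  Task 4: deadline = 29
  Task 3: deadline = 31
Priority order (highest first): [6, 2, 5, 1, 4, 3]
Highest priority task = 6

6


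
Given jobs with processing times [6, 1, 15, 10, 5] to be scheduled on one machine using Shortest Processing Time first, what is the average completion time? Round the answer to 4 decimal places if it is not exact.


Sort jobs by processing time (SPT order): [1, 5, 6, 10, 15]
Compute completion times sequentially:
  Job 1: processing = 1, completes at 1
  Job 2: processing = 5, completes at 6
  Job 3: processing = 6, completes at 12
  Job 4: processing = 10, completes at 22
  Job 5: processing = 15, completes at 37
Sum of completion times = 78
Average completion time = 78/5 = 15.6

15.6


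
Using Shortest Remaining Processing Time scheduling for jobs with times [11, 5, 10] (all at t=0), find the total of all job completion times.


Since all jobs arrive at t=0, SRPT equals SPT ordering.
SPT order: [5, 10, 11]
Completion times:
  Job 1: p=5, C=5
  Job 2: p=10, C=15
  Job 3: p=11, C=26
Total completion time = 5 + 15 + 26 = 46

46


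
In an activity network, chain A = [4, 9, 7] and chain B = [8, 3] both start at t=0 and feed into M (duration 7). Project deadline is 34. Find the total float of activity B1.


Forward pass: ES(B1) = sum of predecessors on chain B = 0
EF = ES + duration = 0 + 8 = 8
Backward pass: LF(M) = deadline = 34; LS(M) = 34 - 7 = 27
LF(B1) = LS(M) - sum(successors on chain B) = 27 - 3 = 24
LS = LF - duration = 24 - 8 = 16
Total float = LS - ES = 16 - 0 = 16

16


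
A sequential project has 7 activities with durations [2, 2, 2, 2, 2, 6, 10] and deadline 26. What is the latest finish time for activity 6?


LF(activity 6) = deadline - sum of successor durations
Successors: activities 7 through 7 with durations [10]
Sum of successor durations = 10
LF = 26 - 10 = 16

16


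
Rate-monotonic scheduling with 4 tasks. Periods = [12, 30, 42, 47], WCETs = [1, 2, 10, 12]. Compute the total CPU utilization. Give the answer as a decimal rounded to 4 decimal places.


Compute individual utilizations (exact fractions):
  Task 1: C/T = 1/12 (approx. 0.0833)
  Task 2: C/T = 2/30 = 1/15 (approx. 0.0667)
  Task 3: C/T = 10/42 = 5/21 (approx. 0.2381)
  Task 4: C/T = 12/47 (approx. 0.2553)
Total utilization U = 1/12 + 1/15 + 5/21 + 12/47 = 12701/19740
Rounded to 4 decimal places: U = 0.6434
RM (Liu & Layland) bound for 4 tasks = 0.756828; compare with U = 12701/19740 (approx. 0.643414)
U <= bound, so schedulable by RM sufficient condition.

0.6434


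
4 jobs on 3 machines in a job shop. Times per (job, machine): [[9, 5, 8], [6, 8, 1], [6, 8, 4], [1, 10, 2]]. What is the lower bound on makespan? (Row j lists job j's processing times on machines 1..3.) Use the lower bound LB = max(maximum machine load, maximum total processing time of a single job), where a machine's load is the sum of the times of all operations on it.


Machine loads:
  Machine 1: 9 + 6 + 6 + 1 = 22
  Machine 2: 5 + 8 + 8 + 10 = 31
  Machine 3: 8 + 1 + 4 + 2 = 15
Max machine load = 31
Job totals:
  Job 1: 22
  Job 2: 15
  Job 3: 18
  Job 4: 13
Max job total = 22
Lower bound = max(31, 22) = 31

31


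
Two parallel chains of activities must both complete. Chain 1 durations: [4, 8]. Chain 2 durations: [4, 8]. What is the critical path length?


Path A total = 4 + 8 = 12
Path B total = 4 + 8 = 12
Critical path = longest path = max(12, 12) = 12

12
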